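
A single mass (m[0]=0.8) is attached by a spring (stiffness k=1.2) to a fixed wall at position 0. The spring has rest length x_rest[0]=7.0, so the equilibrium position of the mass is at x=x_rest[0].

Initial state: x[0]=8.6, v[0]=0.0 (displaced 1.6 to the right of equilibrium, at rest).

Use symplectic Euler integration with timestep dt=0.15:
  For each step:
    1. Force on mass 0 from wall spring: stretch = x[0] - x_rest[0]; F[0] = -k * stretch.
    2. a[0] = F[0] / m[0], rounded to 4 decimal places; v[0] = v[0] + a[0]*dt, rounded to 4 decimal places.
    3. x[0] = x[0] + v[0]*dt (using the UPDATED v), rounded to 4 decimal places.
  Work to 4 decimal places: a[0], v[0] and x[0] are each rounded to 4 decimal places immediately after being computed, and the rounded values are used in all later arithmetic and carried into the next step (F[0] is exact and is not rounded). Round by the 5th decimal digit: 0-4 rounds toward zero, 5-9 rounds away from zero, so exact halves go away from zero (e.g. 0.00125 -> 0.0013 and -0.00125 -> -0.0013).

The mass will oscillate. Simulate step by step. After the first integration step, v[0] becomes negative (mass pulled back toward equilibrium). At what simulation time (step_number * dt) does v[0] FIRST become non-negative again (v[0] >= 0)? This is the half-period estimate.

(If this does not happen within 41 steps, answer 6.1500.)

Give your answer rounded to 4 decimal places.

Step 0: x=[8.6000] v=[0.0000]
Step 1: x=[8.5460] v=[-0.3600]
Step 2: x=[8.4398] v=[-0.7079]
Step 3: x=[8.2850] v=[-1.0319]
Step 4: x=[8.0869] v=[-1.3210]
Step 5: x=[7.8521] v=[-1.5656]
Step 6: x=[7.5885] v=[-1.7573]
Step 7: x=[7.3050] v=[-1.8897]
Step 8: x=[7.0113] v=[-1.9583]
Step 9: x=[6.7172] v=[-1.9609]
Step 10: x=[6.4326] v=[-1.8973]
Step 11: x=[6.1672] v=[-1.7696]
Step 12: x=[5.9299] v=[-1.5822]
Step 13: x=[5.7287] v=[-1.3414]
Step 14: x=[5.5704] v=[-1.0554]
Step 15: x=[5.4603] v=[-0.7337]
Step 16: x=[5.4022] v=[-0.3873]
Step 17: x=[5.3980] v=[-0.0278]
Step 18: x=[5.4479] v=[0.3327]
First v>=0 after going negative at step 18, time=2.7000

Answer: 2.7000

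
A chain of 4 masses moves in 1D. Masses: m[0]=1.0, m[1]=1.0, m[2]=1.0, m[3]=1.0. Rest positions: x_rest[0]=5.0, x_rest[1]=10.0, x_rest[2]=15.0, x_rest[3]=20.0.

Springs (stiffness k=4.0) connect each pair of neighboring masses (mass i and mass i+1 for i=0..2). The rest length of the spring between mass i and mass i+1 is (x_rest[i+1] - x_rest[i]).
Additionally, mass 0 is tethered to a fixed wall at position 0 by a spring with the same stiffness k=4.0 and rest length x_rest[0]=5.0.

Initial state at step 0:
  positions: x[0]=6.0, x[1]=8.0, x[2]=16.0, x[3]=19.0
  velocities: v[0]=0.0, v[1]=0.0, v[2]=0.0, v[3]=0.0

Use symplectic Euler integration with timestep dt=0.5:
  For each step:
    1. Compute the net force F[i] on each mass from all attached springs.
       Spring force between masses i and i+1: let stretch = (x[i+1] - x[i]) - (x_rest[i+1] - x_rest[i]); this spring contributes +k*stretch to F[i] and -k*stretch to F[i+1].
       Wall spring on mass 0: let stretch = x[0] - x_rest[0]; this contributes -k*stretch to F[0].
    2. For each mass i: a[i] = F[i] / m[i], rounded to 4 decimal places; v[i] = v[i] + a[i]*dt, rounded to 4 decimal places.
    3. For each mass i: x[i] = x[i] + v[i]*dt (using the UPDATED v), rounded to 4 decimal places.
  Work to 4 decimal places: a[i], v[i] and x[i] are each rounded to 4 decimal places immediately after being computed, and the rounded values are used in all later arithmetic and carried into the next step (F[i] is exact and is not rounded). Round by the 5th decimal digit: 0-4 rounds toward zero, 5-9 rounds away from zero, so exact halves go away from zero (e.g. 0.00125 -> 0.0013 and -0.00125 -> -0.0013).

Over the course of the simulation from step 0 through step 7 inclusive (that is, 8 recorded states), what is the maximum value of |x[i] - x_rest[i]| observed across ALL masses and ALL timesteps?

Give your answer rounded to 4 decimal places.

Step 0: x=[6.0000 8.0000 16.0000 19.0000] v=[0.0000 0.0000 0.0000 0.0000]
Step 1: x=[2.0000 14.0000 11.0000 21.0000] v=[-8.0000 12.0000 -10.0000 4.0000]
Step 2: x=[8.0000 5.0000 19.0000 18.0000] v=[12.0000 -18.0000 16.0000 -6.0000]
Step 3: x=[3.0000 13.0000 12.0000 21.0000] v=[-10.0000 16.0000 -14.0000 6.0000]
Step 4: x=[5.0000 10.0000 15.0000 20.0000] v=[4.0000 -6.0000 6.0000 -2.0000]
Step 5: x=[7.0000 7.0000 18.0000 19.0000] v=[4.0000 -6.0000 6.0000 -2.0000]
Step 6: x=[2.0000 15.0000 11.0000 22.0000] v=[-10.0000 16.0000 -14.0000 6.0000]
Step 7: x=[8.0000 6.0000 19.0000 19.0000] v=[12.0000 -18.0000 16.0000 -6.0000]
Max displacement = 5.0000

Answer: 5.0000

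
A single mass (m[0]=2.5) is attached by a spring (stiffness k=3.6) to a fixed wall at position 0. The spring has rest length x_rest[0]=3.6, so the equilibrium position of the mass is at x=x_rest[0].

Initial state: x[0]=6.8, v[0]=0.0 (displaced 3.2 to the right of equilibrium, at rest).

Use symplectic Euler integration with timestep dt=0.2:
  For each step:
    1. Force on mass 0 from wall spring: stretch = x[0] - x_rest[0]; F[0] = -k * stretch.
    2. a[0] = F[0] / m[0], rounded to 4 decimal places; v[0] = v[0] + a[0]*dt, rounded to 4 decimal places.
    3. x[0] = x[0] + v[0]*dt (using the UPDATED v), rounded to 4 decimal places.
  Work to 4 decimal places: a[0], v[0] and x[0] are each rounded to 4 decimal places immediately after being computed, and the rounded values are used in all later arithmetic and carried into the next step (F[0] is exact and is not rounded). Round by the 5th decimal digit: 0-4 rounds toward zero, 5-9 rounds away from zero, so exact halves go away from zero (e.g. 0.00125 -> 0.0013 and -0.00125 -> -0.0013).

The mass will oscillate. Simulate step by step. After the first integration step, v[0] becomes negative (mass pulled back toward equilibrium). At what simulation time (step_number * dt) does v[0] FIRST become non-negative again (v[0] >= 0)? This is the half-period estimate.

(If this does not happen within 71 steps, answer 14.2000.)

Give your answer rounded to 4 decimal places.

Step 0: x=[6.8000] v=[0.0000]
Step 1: x=[6.6157] v=[-0.9216]
Step 2: x=[6.2577] v=[-1.7901]
Step 3: x=[5.7466] v=[-2.5555]
Step 4: x=[5.1119] v=[-3.1737]
Step 5: x=[4.3901] v=[-3.6091]
Step 6: x=[3.6228] v=[-3.8366]
Step 7: x=[2.8542] v=[-3.8432]
Step 8: x=[2.1285] v=[-3.6284]
Step 9: x=[1.4876] v=[-3.2046]
Step 10: x=[0.9684] v=[-2.5962]
Step 11: x=[0.6007] v=[-1.8383]
Step 12: x=[0.4058] v=[-0.9745]
Step 13: x=[0.3949] v=[-0.0546]
Step 14: x=[0.5686] v=[0.8685]
First v>=0 after going negative at step 14, time=2.8000

Answer: 2.8000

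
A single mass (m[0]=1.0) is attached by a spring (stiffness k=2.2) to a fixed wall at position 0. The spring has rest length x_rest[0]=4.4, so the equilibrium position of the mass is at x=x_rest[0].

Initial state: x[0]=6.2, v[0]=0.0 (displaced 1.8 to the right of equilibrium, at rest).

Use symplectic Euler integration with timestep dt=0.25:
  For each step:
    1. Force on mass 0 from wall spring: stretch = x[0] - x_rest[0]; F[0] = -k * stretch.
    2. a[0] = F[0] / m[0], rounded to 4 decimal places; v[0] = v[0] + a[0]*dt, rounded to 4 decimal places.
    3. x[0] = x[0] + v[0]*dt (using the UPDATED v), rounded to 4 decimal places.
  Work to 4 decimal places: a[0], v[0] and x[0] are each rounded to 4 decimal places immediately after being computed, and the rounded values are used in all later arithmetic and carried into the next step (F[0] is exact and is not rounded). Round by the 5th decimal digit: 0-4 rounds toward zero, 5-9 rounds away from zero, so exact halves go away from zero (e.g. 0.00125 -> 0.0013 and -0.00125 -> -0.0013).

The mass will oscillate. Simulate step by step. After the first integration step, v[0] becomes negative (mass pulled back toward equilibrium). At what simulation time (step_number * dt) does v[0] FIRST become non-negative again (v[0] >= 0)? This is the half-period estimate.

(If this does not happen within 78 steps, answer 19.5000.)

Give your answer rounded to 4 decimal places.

Answer: 2.2500

Derivation:
Step 0: x=[6.2000] v=[0.0000]
Step 1: x=[5.9525] v=[-0.9900]
Step 2: x=[5.4915] v=[-1.8439]
Step 3: x=[4.8805] v=[-2.4442]
Step 4: x=[4.2034] v=[-2.7085]
Step 5: x=[3.5533] v=[-2.6004]
Step 6: x=[3.0196] v=[-2.1347]
Step 7: x=[2.6757] v=[-1.3755]
Step 8: x=[2.5689] v=[-0.4271]
Step 9: x=[2.7139] v=[0.5800]
First v>=0 after going negative at step 9, time=2.2500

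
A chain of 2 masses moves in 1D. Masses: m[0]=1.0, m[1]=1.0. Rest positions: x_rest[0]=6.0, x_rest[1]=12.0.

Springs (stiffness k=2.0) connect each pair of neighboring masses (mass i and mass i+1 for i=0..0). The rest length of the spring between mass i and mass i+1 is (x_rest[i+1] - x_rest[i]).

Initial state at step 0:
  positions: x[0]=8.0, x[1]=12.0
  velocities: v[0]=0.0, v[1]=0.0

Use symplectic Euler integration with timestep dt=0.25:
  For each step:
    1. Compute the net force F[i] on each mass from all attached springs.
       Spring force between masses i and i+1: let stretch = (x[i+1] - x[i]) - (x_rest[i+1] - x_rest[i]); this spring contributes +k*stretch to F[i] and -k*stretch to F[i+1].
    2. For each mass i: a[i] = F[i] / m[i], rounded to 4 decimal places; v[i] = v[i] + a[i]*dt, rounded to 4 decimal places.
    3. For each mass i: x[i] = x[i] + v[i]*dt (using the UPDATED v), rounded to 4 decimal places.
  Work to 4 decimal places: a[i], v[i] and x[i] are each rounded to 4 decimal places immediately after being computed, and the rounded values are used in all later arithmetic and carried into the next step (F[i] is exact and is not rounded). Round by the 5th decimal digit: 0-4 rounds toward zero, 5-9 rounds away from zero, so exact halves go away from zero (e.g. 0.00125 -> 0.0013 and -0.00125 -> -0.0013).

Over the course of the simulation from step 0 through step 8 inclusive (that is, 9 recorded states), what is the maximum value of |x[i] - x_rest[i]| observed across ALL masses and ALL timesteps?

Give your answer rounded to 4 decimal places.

Step 0: x=[8.0000 12.0000] v=[0.0000 0.0000]
Step 1: x=[7.7500 12.2500] v=[-1.0000 1.0000]
Step 2: x=[7.3125 12.6875] v=[-1.7500 1.7500]
Step 3: x=[6.7969 13.2031] v=[-2.0625 2.0625]
Step 4: x=[6.3321 13.6680] v=[-1.8594 1.8594]
Step 5: x=[6.0342 13.9659] v=[-1.1915 1.1915]
Step 6: x=[5.9778 14.0223] v=[-0.2257 0.2257]
Step 7: x=[6.1770 13.8232] v=[0.7966 -0.7966]
Step 8: x=[6.5819 13.4183] v=[1.6197 -1.6197]
Max displacement = 2.0223

Answer: 2.0223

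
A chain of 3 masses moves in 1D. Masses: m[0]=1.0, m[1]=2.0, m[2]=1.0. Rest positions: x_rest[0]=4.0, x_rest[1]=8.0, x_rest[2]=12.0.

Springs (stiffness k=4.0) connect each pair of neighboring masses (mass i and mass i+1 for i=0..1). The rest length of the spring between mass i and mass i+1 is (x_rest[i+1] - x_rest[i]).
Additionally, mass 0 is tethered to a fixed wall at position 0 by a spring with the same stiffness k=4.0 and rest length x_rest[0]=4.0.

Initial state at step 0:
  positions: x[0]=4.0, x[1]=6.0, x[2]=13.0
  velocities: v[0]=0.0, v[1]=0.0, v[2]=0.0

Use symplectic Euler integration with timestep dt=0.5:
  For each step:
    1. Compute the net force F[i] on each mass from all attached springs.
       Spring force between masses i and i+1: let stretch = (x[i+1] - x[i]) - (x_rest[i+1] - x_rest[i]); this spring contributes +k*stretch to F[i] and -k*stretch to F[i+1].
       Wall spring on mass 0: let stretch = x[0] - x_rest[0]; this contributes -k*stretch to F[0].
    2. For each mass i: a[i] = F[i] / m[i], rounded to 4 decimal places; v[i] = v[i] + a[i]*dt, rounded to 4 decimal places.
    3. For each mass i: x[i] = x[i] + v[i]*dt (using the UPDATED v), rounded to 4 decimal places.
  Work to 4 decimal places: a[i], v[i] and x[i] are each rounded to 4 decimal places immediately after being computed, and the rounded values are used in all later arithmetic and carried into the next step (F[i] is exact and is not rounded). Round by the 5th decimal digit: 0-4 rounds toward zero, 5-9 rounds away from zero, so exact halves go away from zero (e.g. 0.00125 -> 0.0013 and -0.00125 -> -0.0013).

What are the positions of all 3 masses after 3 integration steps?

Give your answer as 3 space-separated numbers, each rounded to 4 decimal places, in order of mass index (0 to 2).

Step 0: x=[4.0000 6.0000 13.0000] v=[0.0000 0.0000 0.0000]
Step 1: x=[2.0000 8.5000 10.0000] v=[-4.0000 5.0000 -6.0000]
Step 2: x=[4.5000 8.5000 9.5000] v=[5.0000 0.0000 -1.0000]
Step 3: x=[6.5000 7.0000 12.0000] v=[4.0000 -3.0000 5.0000]

Answer: 6.5000 7.0000 12.0000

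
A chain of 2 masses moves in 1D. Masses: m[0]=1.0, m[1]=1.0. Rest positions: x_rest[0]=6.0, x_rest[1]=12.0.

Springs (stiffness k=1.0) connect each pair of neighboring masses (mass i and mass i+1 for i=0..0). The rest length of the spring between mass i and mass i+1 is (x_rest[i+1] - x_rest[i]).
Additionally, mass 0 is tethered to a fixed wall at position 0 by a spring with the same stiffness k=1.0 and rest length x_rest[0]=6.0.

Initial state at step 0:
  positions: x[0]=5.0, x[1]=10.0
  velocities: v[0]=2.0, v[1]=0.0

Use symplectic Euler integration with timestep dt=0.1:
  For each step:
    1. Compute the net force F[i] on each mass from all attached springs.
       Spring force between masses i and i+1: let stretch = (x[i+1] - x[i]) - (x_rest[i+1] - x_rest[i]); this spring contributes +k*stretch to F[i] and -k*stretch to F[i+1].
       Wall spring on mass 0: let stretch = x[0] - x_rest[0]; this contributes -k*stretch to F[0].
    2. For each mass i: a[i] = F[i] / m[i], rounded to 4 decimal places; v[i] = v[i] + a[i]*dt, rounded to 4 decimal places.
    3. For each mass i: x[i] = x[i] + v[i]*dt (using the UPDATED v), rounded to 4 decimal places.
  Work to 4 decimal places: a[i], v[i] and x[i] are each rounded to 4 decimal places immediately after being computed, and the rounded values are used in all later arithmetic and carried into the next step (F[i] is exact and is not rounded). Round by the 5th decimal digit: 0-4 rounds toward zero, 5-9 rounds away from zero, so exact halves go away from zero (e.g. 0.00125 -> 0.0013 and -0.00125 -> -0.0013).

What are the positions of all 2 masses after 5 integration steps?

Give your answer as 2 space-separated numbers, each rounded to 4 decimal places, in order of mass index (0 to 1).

Answer: 5.9255 10.1853

Derivation:
Step 0: x=[5.0000 10.0000] v=[2.0000 0.0000]
Step 1: x=[5.2000 10.0100] v=[2.0000 0.1000]
Step 2: x=[5.3961 10.0319] v=[1.9610 0.2190]
Step 3: x=[5.5846 10.0674] v=[1.8850 0.3554]
Step 4: x=[5.7621 10.1181] v=[1.7748 0.5071]
Step 5: x=[5.9255 10.1853] v=[1.6342 0.6715]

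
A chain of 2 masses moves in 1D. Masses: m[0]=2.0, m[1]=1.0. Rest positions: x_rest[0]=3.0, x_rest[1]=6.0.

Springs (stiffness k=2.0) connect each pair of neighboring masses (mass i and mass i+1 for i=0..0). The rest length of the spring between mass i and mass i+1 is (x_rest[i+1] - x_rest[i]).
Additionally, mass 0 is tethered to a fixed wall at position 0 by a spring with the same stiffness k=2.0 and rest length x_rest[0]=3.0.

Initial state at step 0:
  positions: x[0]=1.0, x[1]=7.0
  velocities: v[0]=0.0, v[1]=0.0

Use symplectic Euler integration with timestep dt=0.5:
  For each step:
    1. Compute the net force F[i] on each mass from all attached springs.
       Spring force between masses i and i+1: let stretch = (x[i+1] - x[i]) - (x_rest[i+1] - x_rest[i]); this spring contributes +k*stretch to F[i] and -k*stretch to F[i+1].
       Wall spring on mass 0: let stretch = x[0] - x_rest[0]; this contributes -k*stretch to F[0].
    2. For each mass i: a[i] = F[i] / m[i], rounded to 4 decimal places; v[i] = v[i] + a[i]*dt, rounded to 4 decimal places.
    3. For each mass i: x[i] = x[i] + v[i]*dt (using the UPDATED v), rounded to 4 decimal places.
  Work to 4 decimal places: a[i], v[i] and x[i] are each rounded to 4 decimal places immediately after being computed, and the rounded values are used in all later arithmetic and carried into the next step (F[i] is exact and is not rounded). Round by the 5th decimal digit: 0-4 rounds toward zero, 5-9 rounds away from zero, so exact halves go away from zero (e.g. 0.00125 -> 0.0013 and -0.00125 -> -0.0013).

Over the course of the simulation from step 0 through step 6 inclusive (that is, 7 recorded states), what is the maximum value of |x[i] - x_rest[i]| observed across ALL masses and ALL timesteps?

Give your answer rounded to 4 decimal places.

Answer: 2.9043

Derivation:
Step 0: x=[1.0000 7.0000] v=[0.0000 0.0000]
Step 1: x=[2.2500 5.5000] v=[2.5000 -3.0000]
Step 2: x=[3.7500 3.8750] v=[3.0000 -3.2500]
Step 3: x=[4.3438 3.6875] v=[1.1875 -0.3750]
Step 4: x=[3.6875 5.3282] v=[-1.3126 3.2813]
Step 5: x=[2.5195 7.6485] v=[-2.3360 4.6406]
Step 6: x=[2.0039 8.9043] v=[-1.0313 2.5116]
Max displacement = 2.9043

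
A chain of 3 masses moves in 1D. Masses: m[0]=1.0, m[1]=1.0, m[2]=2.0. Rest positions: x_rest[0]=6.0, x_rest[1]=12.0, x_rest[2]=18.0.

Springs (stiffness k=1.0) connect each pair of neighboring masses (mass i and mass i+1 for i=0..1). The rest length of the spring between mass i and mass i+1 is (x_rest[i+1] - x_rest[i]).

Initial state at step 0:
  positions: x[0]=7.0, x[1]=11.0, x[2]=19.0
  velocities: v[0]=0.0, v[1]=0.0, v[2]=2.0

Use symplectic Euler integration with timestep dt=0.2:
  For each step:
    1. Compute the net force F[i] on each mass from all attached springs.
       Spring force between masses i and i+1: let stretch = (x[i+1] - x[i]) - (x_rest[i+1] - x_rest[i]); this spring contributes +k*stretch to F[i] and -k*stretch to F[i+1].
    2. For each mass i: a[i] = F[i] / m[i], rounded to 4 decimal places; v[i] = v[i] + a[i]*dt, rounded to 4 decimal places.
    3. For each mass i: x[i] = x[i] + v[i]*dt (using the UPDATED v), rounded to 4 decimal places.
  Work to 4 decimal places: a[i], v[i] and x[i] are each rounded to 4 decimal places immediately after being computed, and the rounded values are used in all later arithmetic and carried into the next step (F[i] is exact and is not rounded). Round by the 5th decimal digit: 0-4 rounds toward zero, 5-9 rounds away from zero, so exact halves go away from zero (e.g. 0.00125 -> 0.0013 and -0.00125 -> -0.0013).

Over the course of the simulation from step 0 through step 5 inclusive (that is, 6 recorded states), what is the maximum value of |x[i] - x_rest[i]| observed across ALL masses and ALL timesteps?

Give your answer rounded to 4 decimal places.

Answer: 2.3780

Derivation:
Step 0: x=[7.0000 11.0000 19.0000] v=[0.0000 0.0000 2.0000]
Step 1: x=[6.9200 11.1600 19.3600] v=[-0.4000 0.8000 1.8000]
Step 2: x=[6.7696 11.4784 19.6760] v=[-0.7520 1.5920 1.5800]
Step 3: x=[6.5676 11.9364 19.9480] v=[-1.0102 2.2898 1.3602]
Step 4: x=[6.3403 12.5001 20.1798] v=[-1.1364 2.8184 1.1590]
Step 5: x=[6.1194 13.1246 20.3780] v=[-1.1044 3.1224 0.9910]
Max displacement = 2.3780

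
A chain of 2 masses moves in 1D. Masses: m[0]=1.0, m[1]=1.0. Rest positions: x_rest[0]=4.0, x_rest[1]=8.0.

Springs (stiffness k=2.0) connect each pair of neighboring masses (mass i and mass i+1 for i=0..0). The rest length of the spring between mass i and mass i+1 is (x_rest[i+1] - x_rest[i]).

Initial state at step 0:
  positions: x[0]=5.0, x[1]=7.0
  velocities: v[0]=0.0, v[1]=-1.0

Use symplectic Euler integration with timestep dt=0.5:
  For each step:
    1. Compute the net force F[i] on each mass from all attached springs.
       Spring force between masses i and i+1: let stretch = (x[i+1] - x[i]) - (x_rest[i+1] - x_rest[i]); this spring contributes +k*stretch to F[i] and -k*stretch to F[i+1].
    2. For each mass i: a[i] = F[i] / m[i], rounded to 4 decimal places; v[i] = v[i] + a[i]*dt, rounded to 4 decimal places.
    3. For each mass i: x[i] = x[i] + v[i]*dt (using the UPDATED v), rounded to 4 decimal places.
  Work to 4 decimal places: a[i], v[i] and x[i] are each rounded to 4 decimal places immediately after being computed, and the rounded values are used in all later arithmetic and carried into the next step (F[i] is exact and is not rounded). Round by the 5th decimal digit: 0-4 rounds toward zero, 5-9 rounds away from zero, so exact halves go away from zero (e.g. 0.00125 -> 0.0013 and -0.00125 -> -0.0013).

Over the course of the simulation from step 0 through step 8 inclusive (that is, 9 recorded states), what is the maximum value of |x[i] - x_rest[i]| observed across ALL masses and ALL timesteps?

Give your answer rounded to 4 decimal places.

Step 0: x=[5.0000 7.0000] v=[0.0000 -1.0000]
Step 1: x=[4.0000 7.5000] v=[-2.0000 1.0000]
Step 2: x=[2.7500 8.2500] v=[-2.5000 1.5000]
Step 3: x=[2.2500 8.2500] v=[-1.0000 0.0000]
Step 4: x=[2.7500 7.2500] v=[1.0000 -2.0000]
Step 5: x=[3.5000 6.0000] v=[1.5000 -2.5000]
Step 6: x=[3.5000 5.5000] v=[0.0000 -1.0000]
Step 7: x=[2.5000 6.0000] v=[-2.0000 1.0000]
Step 8: x=[1.2500 6.7500] v=[-2.5000 1.5000]
Max displacement = 2.7500

Answer: 2.7500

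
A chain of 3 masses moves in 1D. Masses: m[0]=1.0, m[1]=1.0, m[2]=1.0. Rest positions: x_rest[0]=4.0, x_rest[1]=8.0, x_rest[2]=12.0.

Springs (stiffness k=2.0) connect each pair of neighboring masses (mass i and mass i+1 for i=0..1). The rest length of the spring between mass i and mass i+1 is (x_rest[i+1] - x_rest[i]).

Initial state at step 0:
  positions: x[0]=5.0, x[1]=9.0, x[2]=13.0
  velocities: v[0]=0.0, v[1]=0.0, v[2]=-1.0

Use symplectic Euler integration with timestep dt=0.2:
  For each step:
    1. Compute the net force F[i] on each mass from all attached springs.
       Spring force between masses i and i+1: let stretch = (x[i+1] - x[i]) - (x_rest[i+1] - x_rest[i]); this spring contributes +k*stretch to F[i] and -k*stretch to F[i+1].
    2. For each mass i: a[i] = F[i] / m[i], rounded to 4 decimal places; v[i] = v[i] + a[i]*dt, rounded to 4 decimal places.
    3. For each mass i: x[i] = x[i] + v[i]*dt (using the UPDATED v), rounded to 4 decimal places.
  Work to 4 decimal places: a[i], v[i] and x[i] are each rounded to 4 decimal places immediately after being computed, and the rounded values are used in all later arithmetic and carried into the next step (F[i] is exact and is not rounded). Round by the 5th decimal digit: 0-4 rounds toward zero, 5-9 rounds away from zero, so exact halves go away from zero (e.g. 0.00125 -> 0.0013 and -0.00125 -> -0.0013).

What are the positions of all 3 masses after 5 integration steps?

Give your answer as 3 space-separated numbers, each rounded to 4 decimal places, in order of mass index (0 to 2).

Answer: 4.9763 8.7535 12.2702

Derivation:
Step 0: x=[5.0000 9.0000 13.0000] v=[0.0000 0.0000 -1.0000]
Step 1: x=[5.0000 9.0000 12.8000] v=[0.0000 0.0000 -1.0000]
Step 2: x=[5.0000 8.9840 12.6160] v=[0.0000 -0.0800 -0.9200]
Step 3: x=[4.9987 8.9398 12.4614] v=[-0.0064 -0.2208 -0.7728]
Step 4: x=[4.9927 8.8621 12.3451] v=[-0.0300 -0.3886 -0.5814]
Step 5: x=[4.9763 8.7535 12.2702] v=[-0.0822 -0.5432 -0.3746]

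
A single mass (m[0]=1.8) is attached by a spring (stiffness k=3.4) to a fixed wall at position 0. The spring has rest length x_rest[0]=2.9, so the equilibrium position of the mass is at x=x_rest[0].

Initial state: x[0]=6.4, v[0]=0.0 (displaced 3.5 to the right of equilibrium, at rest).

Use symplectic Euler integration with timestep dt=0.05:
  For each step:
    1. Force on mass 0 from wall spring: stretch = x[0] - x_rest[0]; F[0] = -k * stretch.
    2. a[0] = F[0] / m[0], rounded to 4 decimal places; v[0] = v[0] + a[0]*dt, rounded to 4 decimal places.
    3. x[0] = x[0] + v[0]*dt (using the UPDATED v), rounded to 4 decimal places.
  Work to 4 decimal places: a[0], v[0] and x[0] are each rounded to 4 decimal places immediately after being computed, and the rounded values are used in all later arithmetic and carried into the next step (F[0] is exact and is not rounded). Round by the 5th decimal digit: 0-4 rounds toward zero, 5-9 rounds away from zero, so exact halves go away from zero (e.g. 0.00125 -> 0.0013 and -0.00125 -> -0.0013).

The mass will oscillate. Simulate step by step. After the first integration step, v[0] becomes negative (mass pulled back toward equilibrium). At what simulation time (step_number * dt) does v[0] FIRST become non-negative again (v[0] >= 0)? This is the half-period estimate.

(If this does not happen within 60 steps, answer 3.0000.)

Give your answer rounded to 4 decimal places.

Step 0: x=[6.4000] v=[0.0000]
Step 1: x=[6.3835] v=[-0.3306]
Step 2: x=[6.3505] v=[-0.6596]
Step 3: x=[6.3012] v=[-0.9855]
Step 4: x=[6.2359] v=[-1.3067]
Step 5: x=[6.1548] v=[-1.6218]
Step 6: x=[6.0583] v=[-1.9292]
Step 7: x=[5.9469] v=[-2.2275]
Step 8: x=[5.8211] v=[-2.5153]
Step 9: x=[5.6815] v=[-2.7912]
Step 10: x=[5.5288] v=[-3.0539]
Step 11: x=[5.3637] v=[-3.3022]
Step 12: x=[5.1870] v=[-3.5349]
Step 13: x=[4.9995] v=[-3.7509]
Step 14: x=[4.8020] v=[-3.9492]
Step 15: x=[4.5956] v=[-4.1288]
Step 16: x=[4.3812] v=[-4.2889]
Step 17: x=[4.1598] v=[-4.4288]
Step 18: x=[3.9324] v=[-4.5478]
Step 19: x=[3.7001] v=[-4.6453]
Step 20: x=[3.4641] v=[-4.7209]
Step 21: x=[3.2254] v=[-4.7742]
Step 22: x=[2.9852] v=[-4.8049]
Step 23: x=[2.7446] v=[-4.8129]
Step 24: x=[2.5047] v=[-4.7982]
Step 25: x=[2.2667] v=[-4.7609]
Step 26: x=[2.0316] v=[-4.7011]
Step 27: x=[1.8006] v=[-4.6191]
Step 28: x=[1.5748] v=[-4.5153]
Step 29: x=[1.3553] v=[-4.3901]
Step 30: x=[1.1431] v=[-4.2442]
Step 31: x=[0.9392] v=[-4.0783]
Step 32: x=[0.7445] v=[-3.8931]
Step 33: x=[0.5600] v=[-3.6895]
Step 34: x=[0.3866] v=[-3.4685]
Step 35: x=[0.2250] v=[-3.2311]
Step 36: x=[0.0761] v=[-2.9785]
Step 37: x=[-0.0595] v=[-2.7118]
Step 38: x=[-0.1811] v=[-2.4323]
Step 39: x=[-0.2882] v=[-2.1413]
Step 40: x=[-0.3802] v=[-1.8402]
Step 41: x=[-0.4567] v=[-1.5304]
Step 42: x=[-0.5174] v=[-1.2134]
Step 43: x=[-0.5619] v=[-0.8906]
Step 44: x=[-0.5901] v=[-0.5636]
Step 45: x=[-0.6018] v=[-0.2340]
Step 46: x=[-0.5970] v=[0.0967]
First v>=0 after going negative at step 46, time=2.3000

Answer: 2.3000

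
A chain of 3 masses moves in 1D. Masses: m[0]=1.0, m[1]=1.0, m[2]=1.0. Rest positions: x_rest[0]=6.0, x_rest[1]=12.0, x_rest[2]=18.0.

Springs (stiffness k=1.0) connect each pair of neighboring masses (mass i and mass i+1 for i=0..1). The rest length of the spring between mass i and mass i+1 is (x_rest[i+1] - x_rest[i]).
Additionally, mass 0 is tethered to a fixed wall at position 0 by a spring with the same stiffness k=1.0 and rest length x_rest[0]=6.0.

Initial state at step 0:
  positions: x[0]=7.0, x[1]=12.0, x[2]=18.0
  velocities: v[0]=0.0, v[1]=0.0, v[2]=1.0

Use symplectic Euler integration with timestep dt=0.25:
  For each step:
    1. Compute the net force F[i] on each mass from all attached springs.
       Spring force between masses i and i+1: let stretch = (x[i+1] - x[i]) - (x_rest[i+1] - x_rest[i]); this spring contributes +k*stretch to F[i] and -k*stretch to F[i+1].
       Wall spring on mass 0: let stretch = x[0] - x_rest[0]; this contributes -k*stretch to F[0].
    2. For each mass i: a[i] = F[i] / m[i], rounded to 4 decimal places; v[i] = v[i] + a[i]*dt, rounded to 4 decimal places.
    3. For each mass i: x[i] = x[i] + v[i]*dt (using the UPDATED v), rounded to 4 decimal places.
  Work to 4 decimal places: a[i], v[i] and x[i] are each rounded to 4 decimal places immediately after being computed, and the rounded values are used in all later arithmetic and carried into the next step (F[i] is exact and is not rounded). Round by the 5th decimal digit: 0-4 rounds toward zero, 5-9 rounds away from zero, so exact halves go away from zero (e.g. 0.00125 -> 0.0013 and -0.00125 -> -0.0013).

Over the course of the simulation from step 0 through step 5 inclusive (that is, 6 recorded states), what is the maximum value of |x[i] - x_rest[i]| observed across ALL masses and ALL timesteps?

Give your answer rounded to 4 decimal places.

Answer: 1.0812

Derivation:
Step 0: x=[7.0000 12.0000 18.0000] v=[0.0000 0.0000 1.0000]
Step 1: x=[6.8750 12.0625 18.2500] v=[-0.5000 0.2500 1.0000]
Step 2: x=[6.6445 12.1875 18.4883] v=[-0.9219 0.5000 0.9531]
Step 3: x=[6.3452 12.3599 18.7078] v=[-1.1973 0.6895 0.8779]
Step 4: x=[6.0252 12.5531 18.9055] v=[-1.2799 0.7728 0.7909]
Step 5: x=[5.7367 12.7353 19.0812] v=[-1.1542 0.7289 0.7028]
Max displacement = 1.0812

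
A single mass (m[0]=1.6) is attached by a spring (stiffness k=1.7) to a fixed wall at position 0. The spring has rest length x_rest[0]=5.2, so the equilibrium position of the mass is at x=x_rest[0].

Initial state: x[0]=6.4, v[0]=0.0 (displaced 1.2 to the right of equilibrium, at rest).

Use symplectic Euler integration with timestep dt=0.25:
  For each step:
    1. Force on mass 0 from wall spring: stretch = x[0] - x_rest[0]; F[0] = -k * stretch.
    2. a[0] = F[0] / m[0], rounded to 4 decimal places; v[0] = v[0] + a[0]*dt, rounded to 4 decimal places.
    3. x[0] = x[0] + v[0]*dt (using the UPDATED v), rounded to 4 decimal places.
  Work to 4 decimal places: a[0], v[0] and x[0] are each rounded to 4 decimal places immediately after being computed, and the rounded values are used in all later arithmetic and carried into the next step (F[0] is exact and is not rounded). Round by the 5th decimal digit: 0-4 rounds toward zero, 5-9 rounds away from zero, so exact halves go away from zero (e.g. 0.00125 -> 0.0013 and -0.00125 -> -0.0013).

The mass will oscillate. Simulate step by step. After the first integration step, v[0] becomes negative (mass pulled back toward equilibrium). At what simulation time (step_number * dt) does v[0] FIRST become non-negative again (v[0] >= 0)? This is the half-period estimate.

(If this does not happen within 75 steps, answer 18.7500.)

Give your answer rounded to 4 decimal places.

Step 0: x=[6.4000] v=[0.0000]
Step 1: x=[6.3203] v=[-0.3188]
Step 2: x=[6.1662] v=[-0.6164]
Step 3: x=[5.9479] v=[-0.8731]
Step 4: x=[5.6800] v=[-1.0718]
Step 5: x=[5.3802] v=[-1.1993]
Step 6: x=[5.0684] v=[-1.2472]
Step 7: x=[4.7653] v=[-1.2123]
Step 8: x=[4.4911] v=[-1.0968]
Step 9: x=[4.2640] v=[-0.9085]
Step 10: x=[4.0990] v=[-0.6599]
Step 11: x=[4.0071] v=[-0.3675]
Step 12: x=[3.9945] v=[-0.0506]
Step 13: x=[4.0619] v=[0.2696]
First v>=0 after going negative at step 13, time=3.2500

Answer: 3.2500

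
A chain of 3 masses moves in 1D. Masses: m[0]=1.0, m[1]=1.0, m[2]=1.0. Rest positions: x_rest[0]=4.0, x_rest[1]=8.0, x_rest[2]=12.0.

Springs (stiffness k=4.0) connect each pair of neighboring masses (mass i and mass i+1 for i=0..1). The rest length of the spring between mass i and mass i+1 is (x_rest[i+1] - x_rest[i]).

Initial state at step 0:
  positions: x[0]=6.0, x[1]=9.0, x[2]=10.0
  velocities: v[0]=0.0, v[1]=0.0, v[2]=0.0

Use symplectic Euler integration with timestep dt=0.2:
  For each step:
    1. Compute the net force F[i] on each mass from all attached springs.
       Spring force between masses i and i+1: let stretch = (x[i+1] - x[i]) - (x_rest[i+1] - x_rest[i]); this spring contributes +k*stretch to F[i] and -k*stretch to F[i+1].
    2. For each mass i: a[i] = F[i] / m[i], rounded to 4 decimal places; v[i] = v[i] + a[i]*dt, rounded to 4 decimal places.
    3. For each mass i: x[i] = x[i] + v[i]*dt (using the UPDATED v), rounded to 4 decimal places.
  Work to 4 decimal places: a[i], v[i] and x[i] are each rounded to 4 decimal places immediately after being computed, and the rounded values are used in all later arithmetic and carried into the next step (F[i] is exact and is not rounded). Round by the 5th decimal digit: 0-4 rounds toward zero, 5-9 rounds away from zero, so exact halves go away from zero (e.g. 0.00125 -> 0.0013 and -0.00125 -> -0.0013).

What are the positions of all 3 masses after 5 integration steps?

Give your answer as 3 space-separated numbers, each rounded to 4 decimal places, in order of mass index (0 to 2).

Step 0: x=[6.0000 9.0000 10.0000] v=[0.0000 0.0000 0.0000]
Step 1: x=[5.8400 8.6800 10.4800] v=[-0.8000 -1.6000 2.4000]
Step 2: x=[5.4944 8.1936 11.3120] v=[-1.7280 -2.4320 4.1600]
Step 3: x=[4.9407 7.7743 12.2851] v=[-2.7686 -2.0966 4.8653]
Step 4: x=[4.2004 7.6233 13.1764] v=[-3.7017 -0.7548 4.4567]
Step 5: x=[3.3677 7.8132 13.8192] v=[-4.1634 0.9494 3.2142]

Answer: 3.3677 7.8132 13.8192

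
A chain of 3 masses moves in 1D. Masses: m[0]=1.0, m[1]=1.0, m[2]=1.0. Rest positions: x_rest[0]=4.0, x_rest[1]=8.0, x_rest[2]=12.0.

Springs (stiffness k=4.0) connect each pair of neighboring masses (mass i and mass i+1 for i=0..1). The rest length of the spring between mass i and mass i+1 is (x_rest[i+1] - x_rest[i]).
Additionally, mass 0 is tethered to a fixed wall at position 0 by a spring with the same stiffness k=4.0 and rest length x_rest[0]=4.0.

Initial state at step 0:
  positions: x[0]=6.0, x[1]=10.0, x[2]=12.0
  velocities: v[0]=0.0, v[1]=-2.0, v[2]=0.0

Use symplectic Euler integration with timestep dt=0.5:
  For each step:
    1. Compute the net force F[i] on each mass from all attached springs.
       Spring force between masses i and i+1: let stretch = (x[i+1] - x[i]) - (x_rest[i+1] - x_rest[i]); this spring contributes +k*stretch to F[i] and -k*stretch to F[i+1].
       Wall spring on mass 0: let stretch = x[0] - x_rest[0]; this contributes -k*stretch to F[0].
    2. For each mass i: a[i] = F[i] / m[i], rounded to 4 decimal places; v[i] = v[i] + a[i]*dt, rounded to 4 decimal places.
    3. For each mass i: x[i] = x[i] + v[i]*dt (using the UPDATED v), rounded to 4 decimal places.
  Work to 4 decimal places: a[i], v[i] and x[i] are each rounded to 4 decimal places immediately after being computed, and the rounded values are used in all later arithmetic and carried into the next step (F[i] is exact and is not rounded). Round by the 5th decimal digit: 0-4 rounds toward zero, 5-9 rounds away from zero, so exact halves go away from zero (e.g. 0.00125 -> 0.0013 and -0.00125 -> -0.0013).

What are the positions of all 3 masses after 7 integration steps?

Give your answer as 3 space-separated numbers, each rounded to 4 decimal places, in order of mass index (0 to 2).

Step 0: x=[6.0000 10.0000 12.0000] v=[0.0000 -2.0000 0.0000]
Step 1: x=[4.0000 7.0000 14.0000] v=[-4.0000 -6.0000 4.0000]
Step 2: x=[1.0000 8.0000 13.0000] v=[-6.0000 2.0000 -2.0000]
Step 3: x=[4.0000 7.0000 11.0000] v=[6.0000 -2.0000 -4.0000]
Step 4: x=[6.0000 7.0000 9.0000] v=[4.0000 0.0000 -4.0000]
Step 5: x=[3.0000 8.0000 9.0000] v=[-6.0000 2.0000 0.0000]
Step 6: x=[2.0000 5.0000 12.0000] v=[-2.0000 -6.0000 6.0000]
Step 7: x=[2.0000 6.0000 12.0000] v=[0.0000 2.0000 0.0000]

Answer: 2.0000 6.0000 12.0000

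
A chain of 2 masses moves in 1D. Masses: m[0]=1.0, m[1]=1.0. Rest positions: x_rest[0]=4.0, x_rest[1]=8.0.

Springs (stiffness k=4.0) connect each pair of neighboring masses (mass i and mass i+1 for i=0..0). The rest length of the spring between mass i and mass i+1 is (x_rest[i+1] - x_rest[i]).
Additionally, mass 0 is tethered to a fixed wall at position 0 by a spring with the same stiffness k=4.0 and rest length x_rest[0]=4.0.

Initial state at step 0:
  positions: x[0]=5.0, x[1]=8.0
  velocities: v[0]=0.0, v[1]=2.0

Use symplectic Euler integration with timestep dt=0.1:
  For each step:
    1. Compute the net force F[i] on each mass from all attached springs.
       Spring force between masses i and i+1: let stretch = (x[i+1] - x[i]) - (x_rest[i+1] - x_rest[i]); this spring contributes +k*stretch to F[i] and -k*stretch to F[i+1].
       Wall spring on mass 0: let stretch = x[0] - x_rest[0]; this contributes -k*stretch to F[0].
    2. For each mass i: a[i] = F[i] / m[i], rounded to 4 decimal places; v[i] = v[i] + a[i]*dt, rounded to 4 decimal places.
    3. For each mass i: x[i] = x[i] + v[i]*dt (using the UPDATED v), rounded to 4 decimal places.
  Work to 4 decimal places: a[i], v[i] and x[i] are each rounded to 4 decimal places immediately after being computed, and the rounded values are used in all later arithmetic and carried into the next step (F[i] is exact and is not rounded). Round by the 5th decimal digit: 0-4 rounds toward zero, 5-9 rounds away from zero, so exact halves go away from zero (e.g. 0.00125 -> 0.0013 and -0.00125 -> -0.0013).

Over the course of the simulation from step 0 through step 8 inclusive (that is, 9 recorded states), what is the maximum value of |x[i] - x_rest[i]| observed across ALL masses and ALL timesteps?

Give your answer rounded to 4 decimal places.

Step 0: x=[5.0000 8.0000] v=[0.0000 2.0000]
Step 1: x=[4.9200 8.2400] v=[-0.8000 2.4000]
Step 2: x=[4.7760 8.5072] v=[-1.4400 2.6720]
Step 3: x=[4.5902 8.7852] v=[-1.8579 2.7795]
Step 4: x=[4.3886 9.0554] v=[-2.0160 2.7015]
Step 5: x=[4.1981 9.2989] v=[-1.9047 2.4348]
Step 6: x=[4.0437 9.4984] v=[-1.5436 1.9945]
Step 7: x=[3.9458 9.6397] v=[-0.9792 1.4126]
Step 8: x=[3.9178 9.7132] v=[-0.2800 0.7350]
Max displacement = 1.7132

Answer: 1.7132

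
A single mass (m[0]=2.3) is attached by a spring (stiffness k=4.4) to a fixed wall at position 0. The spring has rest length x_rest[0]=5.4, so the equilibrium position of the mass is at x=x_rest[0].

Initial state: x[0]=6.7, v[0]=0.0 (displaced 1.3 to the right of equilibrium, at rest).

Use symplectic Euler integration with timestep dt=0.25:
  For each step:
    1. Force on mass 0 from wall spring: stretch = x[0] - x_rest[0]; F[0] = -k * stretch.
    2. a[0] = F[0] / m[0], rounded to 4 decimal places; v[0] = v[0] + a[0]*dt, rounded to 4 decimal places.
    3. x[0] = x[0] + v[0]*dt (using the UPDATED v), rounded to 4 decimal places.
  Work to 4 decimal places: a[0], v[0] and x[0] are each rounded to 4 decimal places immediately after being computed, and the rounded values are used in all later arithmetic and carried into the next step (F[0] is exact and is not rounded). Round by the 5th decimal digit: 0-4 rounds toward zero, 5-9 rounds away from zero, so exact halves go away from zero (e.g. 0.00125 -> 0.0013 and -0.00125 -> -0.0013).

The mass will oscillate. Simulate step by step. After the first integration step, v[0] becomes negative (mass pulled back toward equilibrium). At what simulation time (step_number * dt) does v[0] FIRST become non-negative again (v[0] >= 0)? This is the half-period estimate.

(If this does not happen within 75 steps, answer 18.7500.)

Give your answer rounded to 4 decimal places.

Step 0: x=[6.7000] v=[0.0000]
Step 1: x=[6.5446] v=[-0.6218]
Step 2: x=[6.2523] v=[-1.1692]
Step 3: x=[5.8581] v=[-1.5768]
Step 4: x=[5.4091] v=[-1.7959]
Step 5: x=[4.9590] v=[-1.8003]
Step 6: x=[4.5617] v=[-1.5894]
Step 7: x=[4.2646] v=[-1.1885]
Step 8: x=[4.1032] v=[-0.6455]
Step 9: x=[4.0969] v=[-0.0253]
Step 10: x=[4.2464] v=[0.5979]
First v>=0 after going negative at step 10, time=2.5000

Answer: 2.5000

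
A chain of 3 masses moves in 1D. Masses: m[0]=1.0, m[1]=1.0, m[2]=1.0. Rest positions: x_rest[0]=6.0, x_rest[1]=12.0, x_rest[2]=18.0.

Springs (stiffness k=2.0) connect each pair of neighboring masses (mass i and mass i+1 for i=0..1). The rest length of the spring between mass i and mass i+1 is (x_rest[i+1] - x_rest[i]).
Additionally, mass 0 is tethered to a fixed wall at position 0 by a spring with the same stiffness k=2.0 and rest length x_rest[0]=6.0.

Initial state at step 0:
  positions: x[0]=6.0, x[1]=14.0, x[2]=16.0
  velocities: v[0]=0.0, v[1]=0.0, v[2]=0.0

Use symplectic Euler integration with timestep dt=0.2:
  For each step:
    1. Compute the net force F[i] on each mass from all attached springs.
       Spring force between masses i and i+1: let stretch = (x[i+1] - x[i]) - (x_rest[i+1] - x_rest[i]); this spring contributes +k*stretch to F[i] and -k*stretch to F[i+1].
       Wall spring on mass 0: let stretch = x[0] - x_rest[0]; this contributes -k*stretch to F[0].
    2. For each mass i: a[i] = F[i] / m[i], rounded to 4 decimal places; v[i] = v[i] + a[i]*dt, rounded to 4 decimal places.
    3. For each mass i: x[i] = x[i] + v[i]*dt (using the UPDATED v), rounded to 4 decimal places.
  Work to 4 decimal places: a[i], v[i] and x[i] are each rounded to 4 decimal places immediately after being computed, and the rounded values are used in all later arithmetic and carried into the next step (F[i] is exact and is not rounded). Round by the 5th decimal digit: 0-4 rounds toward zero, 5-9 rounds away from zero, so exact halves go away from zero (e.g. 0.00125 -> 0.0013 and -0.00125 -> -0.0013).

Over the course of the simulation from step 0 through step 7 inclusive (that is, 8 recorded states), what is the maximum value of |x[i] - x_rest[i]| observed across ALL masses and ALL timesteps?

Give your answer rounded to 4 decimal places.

Step 0: x=[6.0000 14.0000 16.0000] v=[0.0000 0.0000 0.0000]
Step 1: x=[6.1600 13.5200 16.3200] v=[0.8000 -2.4000 1.6000]
Step 2: x=[6.4160 12.6752 16.8960] v=[1.2800 -4.2240 2.8800]
Step 3: x=[6.6595 11.6673 17.6143] v=[1.2173 -5.0394 3.5917]
Step 4: x=[6.7708 10.7346 18.3369] v=[0.5566 -4.6637 3.6129]
Step 5: x=[6.6576 10.0929 18.9313] v=[-0.5662 -3.2083 2.9720]
Step 6: x=[6.2866 9.8835 19.2986] v=[-1.8551 -1.0471 1.8366]
Step 7: x=[5.7004 10.1395 19.3927] v=[-2.9310 1.2802 0.4706]
Max displacement = 2.1165

Answer: 2.1165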